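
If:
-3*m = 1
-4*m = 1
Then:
No Solution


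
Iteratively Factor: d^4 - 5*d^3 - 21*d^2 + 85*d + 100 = (d - 5)*(d^3 - 21*d - 20) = (d - 5)^2*(d^2 + 5*d + 4) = (d - 5)^2*(d + 4)*(d + 1)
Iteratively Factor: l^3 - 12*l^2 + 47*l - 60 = (l - 4)*(l^2 - 8*l + 15) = (l - 5)*(l - 4)*(l - 3)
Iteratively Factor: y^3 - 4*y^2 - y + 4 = (y - 4)*(y^2 - 1) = (y - 4)*(y - 1)*(y + 1)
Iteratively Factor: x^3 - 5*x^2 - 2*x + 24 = (x - 4)*(x^2 - x - 6) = (x - 4)*(x - 3)*(x + 2)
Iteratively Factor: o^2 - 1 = (o + 1)*(o - 1)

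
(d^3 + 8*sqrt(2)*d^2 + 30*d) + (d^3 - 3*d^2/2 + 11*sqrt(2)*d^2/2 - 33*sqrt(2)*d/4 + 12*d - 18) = 2*d^3 - 3*d^2/2 + 27*sqrt(2)*d^2/2 - 33*sqrt(2)*d/4 + 42*d - 18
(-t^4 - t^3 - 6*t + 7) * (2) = -2*t^4 - 2*t^3 - 12*t + 14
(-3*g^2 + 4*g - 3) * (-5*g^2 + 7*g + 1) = 15*g^4 - 41*g^3 + 40*g^2 - 17*g - 3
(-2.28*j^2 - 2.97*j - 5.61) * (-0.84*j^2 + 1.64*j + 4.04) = 1.9152*j^4 - 1.2444*j^3 - 9.3696*j^2 - 21.1992*j - 22.6644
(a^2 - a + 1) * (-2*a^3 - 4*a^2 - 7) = -2*a^5 - 2*a^4 + 2*a^3 - 11*a^2 + 7*a - 7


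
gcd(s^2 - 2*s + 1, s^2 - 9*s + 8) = s - 1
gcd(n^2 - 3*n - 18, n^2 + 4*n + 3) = n + 3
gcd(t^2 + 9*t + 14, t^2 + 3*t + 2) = t + 2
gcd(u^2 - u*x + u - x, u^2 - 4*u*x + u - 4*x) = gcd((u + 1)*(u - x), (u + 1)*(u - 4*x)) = u + 1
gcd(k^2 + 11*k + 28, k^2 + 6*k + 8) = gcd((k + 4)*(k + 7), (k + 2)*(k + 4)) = k + 4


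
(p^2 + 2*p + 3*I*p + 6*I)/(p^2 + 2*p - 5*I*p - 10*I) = (p + 3*I)/(p - 5*I)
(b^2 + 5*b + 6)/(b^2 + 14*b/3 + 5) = 3*(b + 2)/(3*b + 5)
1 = 1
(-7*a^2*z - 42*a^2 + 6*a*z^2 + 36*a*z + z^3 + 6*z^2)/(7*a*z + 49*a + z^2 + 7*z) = (-a*z - 6*a + z^2 + 6*z)/(z + 7)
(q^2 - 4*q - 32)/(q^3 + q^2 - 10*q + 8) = (q - 8)/(q^2 - 3*q + 2)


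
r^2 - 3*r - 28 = (r - 7)*(r + 4)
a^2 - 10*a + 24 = (a - 6)*(a - 4)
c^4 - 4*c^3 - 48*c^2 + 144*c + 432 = (c - 6)^2*(c + 2)*(c + 6)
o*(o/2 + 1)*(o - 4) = o^3/2 - o^2 - 4*o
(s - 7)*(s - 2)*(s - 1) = s^3 - 10*s^2 + 23*s - 14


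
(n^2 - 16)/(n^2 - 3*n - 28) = (n - 4)/(n - 7)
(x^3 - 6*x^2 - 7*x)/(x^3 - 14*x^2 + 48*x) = (x^2 - 6*x - 7)/(x^2 - 14*x + 48)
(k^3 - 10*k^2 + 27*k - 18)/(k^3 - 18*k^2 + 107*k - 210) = (k^2 - 4*k + 3)/(k^2 - 12*k + 35)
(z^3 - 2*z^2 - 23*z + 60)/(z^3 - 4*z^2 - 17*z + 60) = (z^2 + z - 20)/(z^2 - z - 20)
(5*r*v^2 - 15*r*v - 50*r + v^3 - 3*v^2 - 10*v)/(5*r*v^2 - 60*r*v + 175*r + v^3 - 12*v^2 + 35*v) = (v + 2)/(v - 7)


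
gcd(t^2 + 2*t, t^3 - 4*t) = t^2 + 2*t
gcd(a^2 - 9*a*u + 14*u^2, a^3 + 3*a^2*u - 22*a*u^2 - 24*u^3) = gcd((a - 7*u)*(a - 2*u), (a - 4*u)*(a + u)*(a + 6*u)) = 1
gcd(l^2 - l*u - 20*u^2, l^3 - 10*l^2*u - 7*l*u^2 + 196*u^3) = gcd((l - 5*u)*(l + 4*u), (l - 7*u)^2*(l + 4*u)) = l + 4*u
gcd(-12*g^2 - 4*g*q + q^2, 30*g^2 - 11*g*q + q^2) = -6*g + q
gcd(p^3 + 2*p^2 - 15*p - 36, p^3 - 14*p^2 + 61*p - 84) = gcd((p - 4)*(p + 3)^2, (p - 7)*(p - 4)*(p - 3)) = p - 4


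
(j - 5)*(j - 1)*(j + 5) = j^3 - j^2 - 25*j + 25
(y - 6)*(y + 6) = y^2 - 36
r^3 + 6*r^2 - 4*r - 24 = (r - 2)*(r + 2)*(r + 6)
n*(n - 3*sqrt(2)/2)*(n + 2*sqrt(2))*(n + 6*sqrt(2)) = n^4 + 13*sqrt(2)*n^3/2 - 36*sqrt(2)*n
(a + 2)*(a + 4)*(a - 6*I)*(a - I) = a^4 + 6*a^3 - 7*I*a^3 + 2*a^2 - 42*I*a^2 - 36*a - 56*I*a - 48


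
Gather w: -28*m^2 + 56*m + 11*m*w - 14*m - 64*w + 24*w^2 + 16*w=-28*m^2 + 42*m + 24*w^2 + w*(11*m - 48)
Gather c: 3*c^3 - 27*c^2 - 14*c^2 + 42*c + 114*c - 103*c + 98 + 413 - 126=3*c^3 - 41*c^2 + 53*c + 385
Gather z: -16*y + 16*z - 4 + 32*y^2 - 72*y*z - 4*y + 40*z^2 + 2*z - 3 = 32*y^2 - 20*y + 40*z^2 + z*(18 - 72*y) - 7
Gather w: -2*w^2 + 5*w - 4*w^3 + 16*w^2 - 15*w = -4*w^3 + 14*w^2 - 10*w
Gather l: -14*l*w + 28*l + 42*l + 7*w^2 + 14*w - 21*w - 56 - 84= l*(70 - 14*w) + 7*w^2 - 7*w - 140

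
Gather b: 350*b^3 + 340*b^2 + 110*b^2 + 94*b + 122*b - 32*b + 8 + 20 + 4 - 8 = 350*b^3 + 450*b^2 + 184*b + 24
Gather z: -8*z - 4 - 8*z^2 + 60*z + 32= -8*z^2 + 52*z + 28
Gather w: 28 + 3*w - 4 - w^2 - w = -w^2 + 2*w + 24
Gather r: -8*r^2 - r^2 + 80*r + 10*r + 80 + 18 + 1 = -9*r^2 + 90*r + 99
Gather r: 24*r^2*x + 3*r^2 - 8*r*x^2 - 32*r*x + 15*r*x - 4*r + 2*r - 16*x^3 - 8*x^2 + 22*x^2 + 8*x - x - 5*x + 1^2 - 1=r^2*(24*x + 3) + r*(-8*x^2 - 17*x - 2) - 16*x^3 + 14*x^2 + 2*x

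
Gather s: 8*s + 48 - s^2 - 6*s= -s^2 + 2*s + 48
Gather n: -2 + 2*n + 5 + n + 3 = 3*n + 6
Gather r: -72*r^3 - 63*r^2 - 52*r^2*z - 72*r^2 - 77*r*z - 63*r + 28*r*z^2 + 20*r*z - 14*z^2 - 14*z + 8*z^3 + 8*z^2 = -72*r^3 + r^2*(-52*z - 135) + r*(28*z^2 - 57*z - 63) + 8*z^3 - 6*z^2 - 14*z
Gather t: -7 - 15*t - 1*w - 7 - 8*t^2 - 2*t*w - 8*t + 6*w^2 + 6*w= -8*t^2 + t*(-2*w - 23) + 6*w^2 + 5*w - 14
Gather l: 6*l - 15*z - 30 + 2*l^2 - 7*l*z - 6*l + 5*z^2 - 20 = 2*l^2 - 7*l*z + 5*z^2 - 15*z - 50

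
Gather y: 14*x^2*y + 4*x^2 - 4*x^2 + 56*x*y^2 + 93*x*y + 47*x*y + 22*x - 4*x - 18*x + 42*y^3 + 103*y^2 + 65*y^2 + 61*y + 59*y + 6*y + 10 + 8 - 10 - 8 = 42*y^3 + y^2*(56*x + 168) + y*(14*x^2 + 140*x + 126)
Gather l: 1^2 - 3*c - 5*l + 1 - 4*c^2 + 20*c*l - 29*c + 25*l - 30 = -4*c^2 - 32*c + l*(20*c + 20) - 28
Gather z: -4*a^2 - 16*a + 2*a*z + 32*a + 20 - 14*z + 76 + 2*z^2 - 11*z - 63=-4*a^2 + 16*a + 2*z^2 + z*(2*a - 25) + 33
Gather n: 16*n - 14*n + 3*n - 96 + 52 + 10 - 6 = 5*n - 40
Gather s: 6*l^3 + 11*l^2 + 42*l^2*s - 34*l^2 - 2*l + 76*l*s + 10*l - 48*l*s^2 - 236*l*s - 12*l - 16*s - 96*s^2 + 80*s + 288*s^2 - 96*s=6*l^3 - 23*l^2 - 4*l + s^2*(192 - 48*l) + s*(42*l^2 - 160*l - 32)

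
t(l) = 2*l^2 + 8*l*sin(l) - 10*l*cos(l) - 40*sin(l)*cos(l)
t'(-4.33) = -4.55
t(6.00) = 11.71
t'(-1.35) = 31.57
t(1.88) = 38.71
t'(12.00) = 34.92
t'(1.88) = 64.11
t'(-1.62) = 42.65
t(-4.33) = 3.05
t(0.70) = -20.48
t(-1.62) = 15.43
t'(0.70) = 2.30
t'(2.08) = 51.22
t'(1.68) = 70.05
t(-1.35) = 25.69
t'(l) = 10*l*sin(l) + 8*l*cos(l) + 4*l + 40*sin(l)^2 + 8*sin(l) - 40*cos(l)^2 - 10*cos(l)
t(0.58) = -19.97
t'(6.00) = 7.73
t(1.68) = 25.17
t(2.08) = 50.35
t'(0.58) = -10.57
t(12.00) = 153.34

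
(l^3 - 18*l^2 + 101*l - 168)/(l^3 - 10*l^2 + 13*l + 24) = (l - 7)/(l + 1)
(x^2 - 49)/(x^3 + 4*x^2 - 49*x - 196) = 1/(x + 4)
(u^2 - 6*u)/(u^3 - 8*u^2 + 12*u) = 1/(u - 2)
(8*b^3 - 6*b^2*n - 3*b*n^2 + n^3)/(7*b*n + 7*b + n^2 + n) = (8*b^3 - 6*b^2*n - 3*b*n^2 + n^3)/(7*b*n + 7*b + n^2 + n)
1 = 1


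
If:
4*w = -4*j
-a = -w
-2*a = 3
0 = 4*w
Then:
No Solution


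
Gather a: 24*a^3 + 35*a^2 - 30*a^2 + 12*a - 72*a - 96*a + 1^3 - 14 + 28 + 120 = 24*a^3 + 5*a^2 - 156*a + 135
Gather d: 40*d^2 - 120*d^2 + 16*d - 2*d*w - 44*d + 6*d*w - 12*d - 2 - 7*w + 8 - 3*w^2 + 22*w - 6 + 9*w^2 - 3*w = -80*d^2 + d*(4*w - 40) + 6*w^2 + 12*w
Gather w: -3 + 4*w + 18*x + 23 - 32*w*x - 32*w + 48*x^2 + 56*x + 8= w*(-32*x - 28) + 48*x^2 + 74*x + 28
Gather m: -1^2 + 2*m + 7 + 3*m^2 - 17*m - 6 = 3*m^2 - 15*m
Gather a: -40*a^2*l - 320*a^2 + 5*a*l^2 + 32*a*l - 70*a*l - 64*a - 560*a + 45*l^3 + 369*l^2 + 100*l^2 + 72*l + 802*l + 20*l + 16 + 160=a^2*(-40*l - 320) + a*(5*l^2 - 38*l - 624) + 45*l^3 + 469*l^2 + 894*l + 176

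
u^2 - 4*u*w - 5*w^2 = (u - 5*w)*(u + w)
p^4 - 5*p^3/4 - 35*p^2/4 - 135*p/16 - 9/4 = (p - 4)*(p + 1/2)*(p + 3/4)*(p + 3/2)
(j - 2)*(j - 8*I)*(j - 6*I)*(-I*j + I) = -I*j^4 - 14*j^3 + 3*I*j^3 + 42*j^2 + 46*I*j^2 - 28*j - 144*I*j + 96*I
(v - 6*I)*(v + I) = v^2 - 5*I*v + 6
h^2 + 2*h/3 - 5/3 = (h - 1)*(h + 5/3)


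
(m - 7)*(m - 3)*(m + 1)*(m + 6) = m^4 - 3*m^3 - 43*m^2 + 87*m + 126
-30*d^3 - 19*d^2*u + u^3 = (-5*d + u)*(2*d + u)*(3*d + u)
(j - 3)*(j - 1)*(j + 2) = j^3 - 2*j^2 - 5*j + 6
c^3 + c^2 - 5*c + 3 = (c - 1)^2*(c + 3)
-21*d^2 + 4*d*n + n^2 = (-3*d + n)*(7*d + n)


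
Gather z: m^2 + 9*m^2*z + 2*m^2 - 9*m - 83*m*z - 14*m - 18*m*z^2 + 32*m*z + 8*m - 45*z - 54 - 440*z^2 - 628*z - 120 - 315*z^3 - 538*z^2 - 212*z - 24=3*m^2 - 15*m - 315*z^3 + z^2*(-18*m - 978) + z*(9*m^2 - 51*m - 885) - 198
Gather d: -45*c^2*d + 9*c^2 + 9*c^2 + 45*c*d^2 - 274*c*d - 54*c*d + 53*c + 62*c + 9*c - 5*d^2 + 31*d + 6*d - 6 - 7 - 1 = 18*c^2 + 124*c + d^2*(45*c - 5) + d*(-45*c^2 - 328*c + 37) - 14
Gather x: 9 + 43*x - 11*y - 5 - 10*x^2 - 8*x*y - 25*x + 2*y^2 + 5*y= -10*x^2 + x*(18 - 8*y) + 2*y^2 - 6*y + 4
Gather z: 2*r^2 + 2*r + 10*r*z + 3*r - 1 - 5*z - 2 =2*r^2 + 5*r + z*(10*r - 5) - 3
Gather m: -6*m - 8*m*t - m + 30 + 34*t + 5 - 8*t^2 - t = m*(-8*t - 7) - 8*t^2 + 33*t + 35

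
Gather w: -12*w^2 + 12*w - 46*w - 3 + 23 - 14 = -12*w^2 - 34*w + 6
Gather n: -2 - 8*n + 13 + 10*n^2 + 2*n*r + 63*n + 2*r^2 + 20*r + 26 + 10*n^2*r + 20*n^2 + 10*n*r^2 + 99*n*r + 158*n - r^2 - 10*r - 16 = n^2*(10*r + 30) + n*(10*r^2 + 101*r + 213) + r^2 + 10*r + 21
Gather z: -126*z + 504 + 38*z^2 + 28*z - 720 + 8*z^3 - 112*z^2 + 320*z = 8*z^3 - 74*z^2 + 222*z - 216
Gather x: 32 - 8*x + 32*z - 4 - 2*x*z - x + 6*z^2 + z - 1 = x*(-2*z - 9) + 6*z^2 + 33*z + 27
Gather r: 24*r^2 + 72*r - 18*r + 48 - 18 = 24*r^2 + 54*r + 30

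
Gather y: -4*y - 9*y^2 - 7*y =-9*y^2 - 11*y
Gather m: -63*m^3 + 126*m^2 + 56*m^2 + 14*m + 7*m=-63*m^3 + 182*m^2 + 21*m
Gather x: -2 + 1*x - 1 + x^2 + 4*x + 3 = x^2 + 5*x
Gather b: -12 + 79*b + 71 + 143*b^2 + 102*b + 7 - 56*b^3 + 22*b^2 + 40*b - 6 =-56*b^3 + 165*b^2 + 221*b + 60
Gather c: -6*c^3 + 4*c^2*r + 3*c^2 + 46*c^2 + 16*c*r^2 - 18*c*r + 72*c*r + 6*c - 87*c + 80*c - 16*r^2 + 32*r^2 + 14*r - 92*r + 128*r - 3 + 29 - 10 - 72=-6*c^3 + c^2*(4*r + 49) + c*(16*r^2 + 54*r - 1) + 16*r^2 + 50*r - 56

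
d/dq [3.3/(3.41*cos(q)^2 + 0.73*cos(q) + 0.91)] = (22.506*cos(q) + 2.409)*sin(q)/(3.41*cos(q)^2 + 0.73*cos(q) + 0.91)^2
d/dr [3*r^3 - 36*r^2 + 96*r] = 9*r^2 - 72*r + 96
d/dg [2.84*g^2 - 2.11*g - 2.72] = 5.68*g - 2.11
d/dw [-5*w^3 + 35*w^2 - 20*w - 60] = -15*w^2 + 70*w - 20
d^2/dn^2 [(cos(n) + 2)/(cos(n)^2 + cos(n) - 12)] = (-9*(1 - cos(2*n))^2*cos(n)/4 - 7*(1 - cos(2*n))^2/4 - 281*cos(n)/2 - 56*cos(2*n) - 21*cos(3*n) + cos(5*n)/2 + 27)/((cos(n) - 3)^3*(cos(n) + 4)^3)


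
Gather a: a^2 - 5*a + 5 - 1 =a^2 - 5*a + 4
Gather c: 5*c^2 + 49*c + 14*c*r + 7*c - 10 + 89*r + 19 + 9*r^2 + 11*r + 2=5*c^2 + c*(14*r + 56) + 9*r^2 + 100*r + 11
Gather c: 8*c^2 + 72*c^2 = 80*c^2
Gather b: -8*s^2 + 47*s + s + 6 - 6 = -8*s^2 + 48*s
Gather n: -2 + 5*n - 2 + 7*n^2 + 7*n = 7*n^2 + 12*n - 4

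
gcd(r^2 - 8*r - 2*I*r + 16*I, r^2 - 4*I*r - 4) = r - 2*I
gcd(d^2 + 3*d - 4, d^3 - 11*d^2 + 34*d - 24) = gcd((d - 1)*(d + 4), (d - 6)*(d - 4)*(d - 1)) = d - 1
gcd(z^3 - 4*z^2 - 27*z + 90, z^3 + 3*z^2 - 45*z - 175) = z + 5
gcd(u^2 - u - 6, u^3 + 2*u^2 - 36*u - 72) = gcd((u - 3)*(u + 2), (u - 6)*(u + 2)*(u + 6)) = u + 2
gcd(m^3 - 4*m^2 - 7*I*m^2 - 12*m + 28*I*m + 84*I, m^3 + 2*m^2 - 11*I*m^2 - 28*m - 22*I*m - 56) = m^2 + m*(2 - 7*I) - 14*I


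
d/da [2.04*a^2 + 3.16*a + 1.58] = 4.08*a + 3.16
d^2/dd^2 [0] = 0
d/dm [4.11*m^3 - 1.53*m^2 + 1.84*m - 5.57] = 12.33*m^2 - 3.06*m + 1.84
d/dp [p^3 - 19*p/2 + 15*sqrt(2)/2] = 3*p^2 - 19/2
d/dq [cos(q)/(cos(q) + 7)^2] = (cos(q) - 7)*sin(q)/(cos(q) + 7)^3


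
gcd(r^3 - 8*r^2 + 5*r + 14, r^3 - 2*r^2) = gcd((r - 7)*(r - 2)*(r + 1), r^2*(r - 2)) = r - 2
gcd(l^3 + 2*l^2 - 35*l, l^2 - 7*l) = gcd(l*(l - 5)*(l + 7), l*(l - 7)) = l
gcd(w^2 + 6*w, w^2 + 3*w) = w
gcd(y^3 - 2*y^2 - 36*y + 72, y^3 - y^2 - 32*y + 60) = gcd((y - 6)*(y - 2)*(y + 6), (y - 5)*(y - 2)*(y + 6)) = y^2 + 4*y - 12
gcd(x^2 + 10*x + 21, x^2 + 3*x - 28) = x + 7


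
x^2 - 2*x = x*(x - 2)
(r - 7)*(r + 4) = r^2 - 3*r - 28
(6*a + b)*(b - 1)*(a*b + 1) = 6*a^2*b^2 - 6*a^2*b + a*b^3 - a*b^2 + 6*a*b - 6*a + b^2 - b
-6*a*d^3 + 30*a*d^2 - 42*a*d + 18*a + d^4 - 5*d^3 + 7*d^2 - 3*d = (-6*a + d)*(d - 3)*(d - 1)^2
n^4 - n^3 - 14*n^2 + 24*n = n*(n - 3)*(n - 2)*(n + 4)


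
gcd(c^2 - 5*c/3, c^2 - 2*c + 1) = 1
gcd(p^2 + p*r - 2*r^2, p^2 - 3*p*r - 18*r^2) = 1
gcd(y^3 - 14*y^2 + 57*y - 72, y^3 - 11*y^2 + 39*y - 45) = y^2 - 6*y + 9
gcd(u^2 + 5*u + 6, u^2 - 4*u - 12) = u + 2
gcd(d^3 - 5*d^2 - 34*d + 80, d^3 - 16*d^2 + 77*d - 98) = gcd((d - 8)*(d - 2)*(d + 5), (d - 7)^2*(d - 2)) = d - 2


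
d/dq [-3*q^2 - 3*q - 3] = -6*q - 3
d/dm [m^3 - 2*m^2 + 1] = m*(3*m - 4)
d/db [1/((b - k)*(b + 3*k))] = ((-b + k)*(b + 3*k) - (b - k)^2)/((b - k)^3*(b + 3*k)^2)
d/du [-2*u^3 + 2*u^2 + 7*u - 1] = -6*u^2 + 4*u + 7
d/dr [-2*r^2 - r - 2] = -4*r - 1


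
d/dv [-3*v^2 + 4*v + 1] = 4 - 6*v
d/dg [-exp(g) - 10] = -exp(g)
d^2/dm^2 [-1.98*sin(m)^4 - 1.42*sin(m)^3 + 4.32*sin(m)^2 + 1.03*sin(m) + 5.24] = 31.68*sin(m)^4 + 12.78*sin(m)^3 - 41.04*sin(m)^2 - 9.55*sin(m) + 8.64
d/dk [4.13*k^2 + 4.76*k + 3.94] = 8.26*k + 4.76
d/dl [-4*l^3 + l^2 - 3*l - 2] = -12*l^2 + 2*l - 3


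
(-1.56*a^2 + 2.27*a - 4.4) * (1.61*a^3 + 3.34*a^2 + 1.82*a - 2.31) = -2.5116*a^5 - 1.5557*a^4 - 2.3414*a^3 - 6.961*a^2 - 13.2517*a + 10.164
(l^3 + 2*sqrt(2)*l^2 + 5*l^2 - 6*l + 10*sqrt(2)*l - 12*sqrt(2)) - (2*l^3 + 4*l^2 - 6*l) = -l^3 + l^2 + 2*sqrt(2)*l^2 + 10*sqrt(2)*l - 12*sqrt(2)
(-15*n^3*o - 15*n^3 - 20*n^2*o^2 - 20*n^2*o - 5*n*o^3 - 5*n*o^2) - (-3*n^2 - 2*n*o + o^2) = -15*n^3*o - 15*n^3 - 20*n^2*o^2 - 20*n^2*o + 3*n^2 - 5*n*o^3 - 5*n*o^2 + 2*n*o - o^2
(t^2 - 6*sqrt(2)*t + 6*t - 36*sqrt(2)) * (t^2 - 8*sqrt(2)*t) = t^4 - 14*sqrt(2)*t^3 + 6*t^3 - 84*sqrt(2)*t^2 + 96*t^2 + 576*t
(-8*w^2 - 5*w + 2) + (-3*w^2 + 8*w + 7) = -11*w^2 + 3*w + 9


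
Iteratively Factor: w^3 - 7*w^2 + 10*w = (w - 5)*(w^2 - 2*w) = (w - 5)*(w - 2)*(w)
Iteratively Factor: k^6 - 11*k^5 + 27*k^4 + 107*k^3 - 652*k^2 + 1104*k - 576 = (k - 1)*(k^5 - 10*k^4 + 17*k^3 + 124*k^2 - 528*k + 576) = (k - 3)*(k - 1)*(k^4 - 7*k^3 - 4*k^2 + 112*k - 192) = (k - 4)*(k - 3)*(k - 1)*(k^3 - 3*k^2 - 16*k + 48) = (k - 4)*(k - 3)^2*(k - 1)*(k^2 - 16) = (k - 4)*(k - 3)^2*(k - 1)*(k + 4)*(k - 4)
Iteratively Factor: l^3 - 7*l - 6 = (l - 3)*(l^2 + 3*l + 2) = (l - 3)*(l + 2)*(l + 1)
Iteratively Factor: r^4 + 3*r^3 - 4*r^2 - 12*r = (r + 2)*(r^3 + r^2 - 6*r) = r*(r + 2)*(r^2 + r - 6) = r*(r - 2)*(r + 2)*(r + 3)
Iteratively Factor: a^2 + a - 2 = (a - 1)*(a + 2)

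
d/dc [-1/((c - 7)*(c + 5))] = 2*(c - 1)/((c - 7)^2*(c + 5)^2)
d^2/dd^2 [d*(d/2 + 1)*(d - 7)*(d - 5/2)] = 6*d^2 - 45*d/2 - 3/2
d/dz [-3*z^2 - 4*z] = -6*z - 4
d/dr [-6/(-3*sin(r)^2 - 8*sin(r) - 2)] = -12*(3*sin(r) + 4)*cos(r)/(3*sin(r)^2 + 8*sin(r) + 2)^2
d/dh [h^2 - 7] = 2*h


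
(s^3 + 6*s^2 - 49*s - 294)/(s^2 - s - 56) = (s^2 - s - 42)/(s - 8)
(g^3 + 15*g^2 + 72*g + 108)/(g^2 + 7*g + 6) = (g^2 + 9*g + 18)/(g + 1)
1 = 1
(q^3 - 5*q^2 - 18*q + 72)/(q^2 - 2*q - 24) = q - 3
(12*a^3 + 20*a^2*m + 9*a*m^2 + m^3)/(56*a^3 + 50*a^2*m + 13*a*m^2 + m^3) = (6*a^2 + 7*a*m + m^2)/(28*a^2 + 11*a*m + m^2)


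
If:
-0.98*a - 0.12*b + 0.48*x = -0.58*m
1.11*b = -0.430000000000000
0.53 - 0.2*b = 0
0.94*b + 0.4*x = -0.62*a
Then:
No Solution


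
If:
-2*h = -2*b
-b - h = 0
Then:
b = 0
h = 0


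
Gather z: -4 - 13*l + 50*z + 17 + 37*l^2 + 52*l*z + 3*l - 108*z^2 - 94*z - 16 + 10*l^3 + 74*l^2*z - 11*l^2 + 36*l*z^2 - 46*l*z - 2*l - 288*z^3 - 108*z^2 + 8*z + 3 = 10*l^3 + 26*l^2 - 12*l - 288*z^3 + z^2*(36*l - 216) + z*(74*l^2 + 6*l - 36)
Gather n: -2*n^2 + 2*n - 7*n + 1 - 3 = -2*n^2 - 5*n - 2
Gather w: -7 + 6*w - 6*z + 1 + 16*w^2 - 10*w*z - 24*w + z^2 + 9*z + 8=16*w^2 + w*(-10*z - 18) + z^2 + 3*z + 2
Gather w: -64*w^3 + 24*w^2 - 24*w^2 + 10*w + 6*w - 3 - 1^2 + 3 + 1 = -64*w^3 + 16*w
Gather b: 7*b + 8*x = 7*b + 8*x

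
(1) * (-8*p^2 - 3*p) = -8*p^2 - 3*p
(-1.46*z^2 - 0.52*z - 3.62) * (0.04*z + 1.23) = -0.0584*z^3 - 1.8166*z^2 - 0.7844*z - 4.4526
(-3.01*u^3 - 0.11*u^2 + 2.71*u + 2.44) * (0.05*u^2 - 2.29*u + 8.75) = -0.1505*u^5 + 6.8874*u^4 - 25.9501*u^3 - 7.0464*u^2 + 18.1249*u + 21.35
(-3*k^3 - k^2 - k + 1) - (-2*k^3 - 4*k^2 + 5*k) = -k^3 + 3*k^2 - 6*k + 1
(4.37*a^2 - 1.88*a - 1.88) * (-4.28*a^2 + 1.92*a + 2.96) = -18.7036*a^4 + 16.4368*a^3 + 17.372*a^2 - 9.1744*a - 5.5648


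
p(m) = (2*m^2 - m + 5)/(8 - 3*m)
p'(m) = (4*m - 1)/(8 - 3*m) + 3*(2*m^2 - m + 5)/(8 - 3*m)^2 = (-6*m^2 + 32*m + 7)/(9*m^2 - 48*m + 64)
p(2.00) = 5.50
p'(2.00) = 11.75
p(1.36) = 1.87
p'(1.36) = 2.57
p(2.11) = 7.06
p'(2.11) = 17.14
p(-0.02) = 0.62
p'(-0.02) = 0.10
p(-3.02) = 1.54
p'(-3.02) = -0.50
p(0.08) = 0.64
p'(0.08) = 0.16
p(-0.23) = 0.61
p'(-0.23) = -0.01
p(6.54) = -7.23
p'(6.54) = -0.30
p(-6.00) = 3.19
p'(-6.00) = -0.59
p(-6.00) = 3.19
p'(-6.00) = -0.59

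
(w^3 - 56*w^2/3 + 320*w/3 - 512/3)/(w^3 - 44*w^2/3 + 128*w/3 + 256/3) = (3*w - 8)/(3*w + 4)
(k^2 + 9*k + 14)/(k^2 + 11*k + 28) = (k + 2)/(k + 4)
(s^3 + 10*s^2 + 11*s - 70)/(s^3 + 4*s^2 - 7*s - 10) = (s + 7)/(s + 1)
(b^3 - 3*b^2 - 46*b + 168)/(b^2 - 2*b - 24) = (b^2 + 3*b - 28)/(b + 4)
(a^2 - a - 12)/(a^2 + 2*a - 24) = (a + 3)/(a + 6)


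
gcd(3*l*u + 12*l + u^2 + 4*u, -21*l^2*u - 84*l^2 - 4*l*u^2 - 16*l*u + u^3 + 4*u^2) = 3*l*u + 12*l + u^2 + 4*u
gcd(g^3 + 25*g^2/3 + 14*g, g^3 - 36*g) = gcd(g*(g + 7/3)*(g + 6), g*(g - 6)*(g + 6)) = g^2 + 6*g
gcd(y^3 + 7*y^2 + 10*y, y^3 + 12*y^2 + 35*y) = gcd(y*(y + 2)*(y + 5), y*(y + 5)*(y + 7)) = y^2 + 5*y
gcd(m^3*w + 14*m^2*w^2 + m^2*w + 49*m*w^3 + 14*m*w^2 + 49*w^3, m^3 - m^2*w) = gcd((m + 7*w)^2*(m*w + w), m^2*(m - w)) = 1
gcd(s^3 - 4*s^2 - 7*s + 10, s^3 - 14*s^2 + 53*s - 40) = s^2 - 6*s + 5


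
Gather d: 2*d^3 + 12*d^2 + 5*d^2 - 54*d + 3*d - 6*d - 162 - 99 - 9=2*d^3 + 17*d^2 - 57*d - 270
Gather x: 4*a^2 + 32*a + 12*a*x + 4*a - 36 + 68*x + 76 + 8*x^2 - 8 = 4*a^2 + 36*a + 8*x^2 + x*(12*a + 68) + 32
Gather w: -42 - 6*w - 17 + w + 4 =-5*w - 55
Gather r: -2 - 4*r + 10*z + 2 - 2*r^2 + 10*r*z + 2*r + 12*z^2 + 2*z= -2*r^2 + r*(10*z - 2) + 12*z^2 + 12*z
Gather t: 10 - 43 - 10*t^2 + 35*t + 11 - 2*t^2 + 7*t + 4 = -12*t^2 + 42*t - 18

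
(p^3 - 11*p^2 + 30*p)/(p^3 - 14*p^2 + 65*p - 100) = p*(p - 6)/(p^2 - 9*p + 20)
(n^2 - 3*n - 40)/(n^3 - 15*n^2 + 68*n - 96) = (n + 5)/(n^2 - 7*n + 12)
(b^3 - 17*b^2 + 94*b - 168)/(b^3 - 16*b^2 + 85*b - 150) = (b^2 - 11*b + 28)/(b^2 - 10*b + 25)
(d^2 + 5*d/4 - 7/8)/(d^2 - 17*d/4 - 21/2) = (d - 1/2)/(d - 6)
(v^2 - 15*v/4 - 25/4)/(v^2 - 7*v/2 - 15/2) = (4*v + 5)/(2*(2*v + 3))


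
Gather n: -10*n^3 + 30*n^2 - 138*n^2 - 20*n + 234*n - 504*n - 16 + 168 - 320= -10*n^3 - 108*n^2 - 290*n - 168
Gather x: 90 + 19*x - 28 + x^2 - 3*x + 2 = x^2 + 16*x + 64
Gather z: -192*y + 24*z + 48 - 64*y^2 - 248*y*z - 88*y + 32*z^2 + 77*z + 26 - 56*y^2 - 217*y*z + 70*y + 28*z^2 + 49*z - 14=-120*y^2 - 210*y + 60*z^2 + z*(150 - 465*y) + 60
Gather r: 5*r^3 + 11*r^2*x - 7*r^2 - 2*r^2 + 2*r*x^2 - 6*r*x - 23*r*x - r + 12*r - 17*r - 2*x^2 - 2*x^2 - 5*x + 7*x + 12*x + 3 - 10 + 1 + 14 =5*r^3 + r^2*(11*x - 9) + r*(2*x^2 - 29*x - 6) - 4*x^2 + 14*x + 8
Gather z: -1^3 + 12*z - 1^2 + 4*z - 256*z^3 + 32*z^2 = -256*z^3 + 32*z^2 + 16*z - 2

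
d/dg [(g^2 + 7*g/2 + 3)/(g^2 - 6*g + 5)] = (-19*g^2 + 8*g + 71)/(2*(g^4 - 12*g^3 + 46*g^2 - 60*g + 25))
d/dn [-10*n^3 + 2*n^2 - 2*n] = -30*n^2 + 4*n - 2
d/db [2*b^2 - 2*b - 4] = 4*b - 2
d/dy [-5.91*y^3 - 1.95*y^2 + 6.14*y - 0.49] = -17.73*y^2 - 3.9*y + 6.14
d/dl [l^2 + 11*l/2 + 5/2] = 2*l + 11/2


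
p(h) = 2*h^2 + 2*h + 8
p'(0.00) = 2.00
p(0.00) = 8.00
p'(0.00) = 2.00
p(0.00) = 8.00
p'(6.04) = 26.16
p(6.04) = 93.04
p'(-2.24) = -6.96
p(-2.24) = 13.56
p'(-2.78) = -9.12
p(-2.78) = 17.90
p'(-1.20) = -2.80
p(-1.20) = 8.48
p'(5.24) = 22.96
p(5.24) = 73.40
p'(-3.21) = -10.84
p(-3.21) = 22.19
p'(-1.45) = -3.80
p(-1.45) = 9.30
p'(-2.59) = -8.36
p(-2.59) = 16.24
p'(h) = 4*h + 2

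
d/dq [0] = 0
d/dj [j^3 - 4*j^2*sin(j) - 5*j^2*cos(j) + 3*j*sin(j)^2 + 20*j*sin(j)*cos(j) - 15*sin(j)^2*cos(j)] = 5*j^2*sin(j) - 4*j^2*cos(j) + 3*j^2 - 8*j*sin(j) + 3*j*sin(2*j) - 10*j*cos(j) + 20*j*cos(2*j) + 15*sin(j)/4 + 10*sin(2*j) - 45*sin(3*j)/4 - 3*cos(2*j)/2 + 3/2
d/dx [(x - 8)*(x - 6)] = 2*x - 14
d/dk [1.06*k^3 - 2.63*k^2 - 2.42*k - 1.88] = 3.18*k^2 - 5.26*k - 2.42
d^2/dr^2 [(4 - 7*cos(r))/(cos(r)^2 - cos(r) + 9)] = (-63*sin(r)^4*cos(r) + 9*sin(r)^4 + 209*sin(r)^2 - 1193*cos(r)/2 + 81*cos(3*r) + 7*cos(5*r)/2 - 28)/(sin(r)^2 + cos(r) - 10)^3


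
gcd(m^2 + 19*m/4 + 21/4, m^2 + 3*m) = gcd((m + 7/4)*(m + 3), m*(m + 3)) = m + 3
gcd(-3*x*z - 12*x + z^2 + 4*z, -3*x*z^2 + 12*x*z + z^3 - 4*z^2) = 3*x - z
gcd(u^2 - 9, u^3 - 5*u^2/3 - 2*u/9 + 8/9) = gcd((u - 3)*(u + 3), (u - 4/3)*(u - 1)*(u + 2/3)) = 1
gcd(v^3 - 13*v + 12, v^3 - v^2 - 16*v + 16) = v^2 + 3*v - 4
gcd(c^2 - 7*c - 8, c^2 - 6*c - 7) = c + 1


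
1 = 1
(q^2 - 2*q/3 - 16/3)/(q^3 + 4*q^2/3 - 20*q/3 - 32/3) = 1/(q + 2)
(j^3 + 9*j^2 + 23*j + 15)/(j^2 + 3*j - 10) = (j^2 + 4*j + 3)/(j - 2)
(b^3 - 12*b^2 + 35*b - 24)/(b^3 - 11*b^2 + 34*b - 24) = (b^2 - 11*b + 24)/(b^2 - 10*b + 24)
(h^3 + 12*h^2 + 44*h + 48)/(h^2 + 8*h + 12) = h + 4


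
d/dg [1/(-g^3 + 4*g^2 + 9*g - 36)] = (3*g^2 - 8*g - 9)/(g^3 - 4*g^2 - 9*g + 36)^2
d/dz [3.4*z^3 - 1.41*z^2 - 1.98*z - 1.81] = 10.2*z^2 - 2.82*z - 1.98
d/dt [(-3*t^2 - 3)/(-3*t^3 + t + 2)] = 3*(-2*t*(-3*t^3 + t + 2) - (t^2 + 1)*(9*t^2 - 1))/(-3*t^3 + t + 2)^2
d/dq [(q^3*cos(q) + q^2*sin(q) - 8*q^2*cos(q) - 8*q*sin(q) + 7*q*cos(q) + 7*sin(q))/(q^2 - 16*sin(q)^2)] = (-2*(q - 8*sin(2*q))*(q^3*cos(q) + q^2*sin(q) - 8*q^2*cos(q) - 8*q*sin(q) + 7*q*cos(q) + 7*sin(q)) + (q^2 - 16*sin(q)^2)*(-q^3*sin(q) + 8*q^2*sin(q) + 4*q^2*cos(q) - 5*q*sin(q) - 24*q*cos(q) - 8*sin(q) + 14*cos(q)))/(q^2 - 16*sin(q)^2)^2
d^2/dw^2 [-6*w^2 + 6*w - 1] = -12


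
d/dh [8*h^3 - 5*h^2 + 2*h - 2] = 24*h^2 - 10*h + 2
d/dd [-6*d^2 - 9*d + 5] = -12*d - 9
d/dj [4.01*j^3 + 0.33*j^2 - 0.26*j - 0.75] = 12.03*j^2 + 0.66*j - 0.26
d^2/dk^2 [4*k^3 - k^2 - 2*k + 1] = 24*k - 2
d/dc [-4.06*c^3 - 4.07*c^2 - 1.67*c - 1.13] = -12.18*c^2 - 8.14*c - 1.67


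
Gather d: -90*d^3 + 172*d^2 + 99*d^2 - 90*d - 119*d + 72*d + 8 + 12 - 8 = -90*d^3 + 271*d^2 - 137*d + 12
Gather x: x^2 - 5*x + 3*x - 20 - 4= x^2 - 2*x - 24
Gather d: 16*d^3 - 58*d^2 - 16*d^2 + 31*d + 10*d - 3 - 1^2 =16*d^3 - 74*d^2 + 41*d - 4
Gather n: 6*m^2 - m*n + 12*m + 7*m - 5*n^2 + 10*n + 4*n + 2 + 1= 6*m^2 + 19*m - 5*n^2 + n*(14 - m) + 3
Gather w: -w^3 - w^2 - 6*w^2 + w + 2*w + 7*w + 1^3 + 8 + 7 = -w^3 - 7*w^2 + 10*w + 16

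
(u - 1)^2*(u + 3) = u^3 + u^2 - 5*u + 3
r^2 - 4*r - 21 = (r - 7)*(r + 3)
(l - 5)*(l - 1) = l^2 - 6*l + 5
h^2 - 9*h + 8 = (h - 8)*(h - 1)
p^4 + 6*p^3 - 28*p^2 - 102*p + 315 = (p - 3)^2*(p + 5)*(p + 7)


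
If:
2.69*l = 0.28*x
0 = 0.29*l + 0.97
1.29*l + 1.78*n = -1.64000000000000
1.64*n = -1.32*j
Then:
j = -1.87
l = -3.34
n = 1.50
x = -32.13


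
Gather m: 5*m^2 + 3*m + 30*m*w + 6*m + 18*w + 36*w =5*m^2 + m*(30*w + 9) + 54*w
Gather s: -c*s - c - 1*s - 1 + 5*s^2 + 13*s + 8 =-c + 5*s^2 + s*(12 - c) + 7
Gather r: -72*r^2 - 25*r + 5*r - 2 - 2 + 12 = -72*r^2 - 20*r + 8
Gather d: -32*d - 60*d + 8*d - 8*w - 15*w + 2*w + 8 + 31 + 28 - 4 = -84*d - 21*w + 63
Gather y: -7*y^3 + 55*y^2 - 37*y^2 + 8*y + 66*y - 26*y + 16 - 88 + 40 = -7*y^3 + 18*y^2 + 48*y - 32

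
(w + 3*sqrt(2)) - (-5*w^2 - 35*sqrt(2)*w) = 5*w^2 + w + 35*sqrt(2)*w + 3*sqrt(2)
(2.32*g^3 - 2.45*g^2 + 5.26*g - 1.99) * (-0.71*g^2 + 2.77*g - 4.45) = -1.6472*g^5 + 8.1659*g^4 - 20.8451*g^3 + 26.8856*g^2 - 28.9193*g + 8.8555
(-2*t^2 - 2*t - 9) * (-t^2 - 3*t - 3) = 2*t^4 + 8*t^3 + 21*t^2 + 33*t + 27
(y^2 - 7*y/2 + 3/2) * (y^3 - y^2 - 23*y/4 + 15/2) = y^5 - 9*y^4/2 - 3*y^3/4 + 209*y^2/8 - 279*y/8 + 45/4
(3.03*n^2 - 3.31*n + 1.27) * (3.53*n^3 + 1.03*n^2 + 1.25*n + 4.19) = 10.6959*n^5 - 8.5634*n^4 + 4.8613*n^3 + 9.8663*n^2 - 12.2814*n + 5.3213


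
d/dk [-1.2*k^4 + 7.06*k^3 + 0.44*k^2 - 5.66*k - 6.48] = -4.8*k^3 + 21.18*k^2 + 0.88*k - 5.66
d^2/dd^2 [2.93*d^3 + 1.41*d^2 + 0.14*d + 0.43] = 17.58*d + 2.82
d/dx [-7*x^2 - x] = -14*x - 1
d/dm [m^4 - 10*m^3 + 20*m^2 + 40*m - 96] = 4*m^3 - 30*m^2 + 40*m + 40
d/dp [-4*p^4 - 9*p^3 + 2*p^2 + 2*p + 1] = -16*p^3 - 27*p^2 + 4*p + 2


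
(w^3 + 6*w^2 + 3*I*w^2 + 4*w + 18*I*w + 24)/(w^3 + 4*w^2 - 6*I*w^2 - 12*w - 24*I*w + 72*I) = (w^2 + 3*I*w + 4)/(w^2 + w*(-2 - 6*I) + 12*I)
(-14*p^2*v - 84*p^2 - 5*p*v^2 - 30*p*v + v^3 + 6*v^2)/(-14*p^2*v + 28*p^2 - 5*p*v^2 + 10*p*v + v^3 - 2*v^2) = (v + 6)/(v - 2)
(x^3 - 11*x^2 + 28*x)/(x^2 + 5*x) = (x^2 - 11*x + 28)/(x + 5)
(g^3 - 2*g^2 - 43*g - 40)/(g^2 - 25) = (g^2 - 7*g - 8)/(g - 5)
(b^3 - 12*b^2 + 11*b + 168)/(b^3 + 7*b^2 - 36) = (b^2 - 15*b + 56)/(b^2 + 4*b - 12)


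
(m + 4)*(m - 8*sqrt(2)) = m^2 - 8*sqrt(2)*m + 4*m - 32*sqrt(2)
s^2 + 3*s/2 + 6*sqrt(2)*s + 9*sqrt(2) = (s + 3/2)*(s + 6*sqrt(2))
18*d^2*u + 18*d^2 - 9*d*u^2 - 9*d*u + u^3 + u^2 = (-6*d + u)*(-3*d + u)*(u + 1)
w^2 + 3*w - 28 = (w - 4)*(w + 7)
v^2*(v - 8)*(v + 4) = v^4 - 4*v^3 - 32*v^2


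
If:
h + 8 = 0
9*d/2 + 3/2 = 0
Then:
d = -1/3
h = -8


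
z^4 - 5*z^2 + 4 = (z - 2)*(z - 1)*(z + 1)*(z + 2)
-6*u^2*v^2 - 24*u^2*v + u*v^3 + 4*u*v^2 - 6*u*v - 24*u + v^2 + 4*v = (-6*u + v)*(v + 4)*(u*v + 1)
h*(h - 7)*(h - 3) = h^3 - 10*h^2 + 21*h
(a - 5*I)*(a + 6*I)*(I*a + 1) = I*a^3 + 31*I*a + 30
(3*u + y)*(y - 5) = 3*u*y - 15*u + y^2 - 5*y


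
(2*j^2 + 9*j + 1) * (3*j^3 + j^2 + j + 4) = 6*j^5 + 29*j^4 + 14*j^3 + 18*j^2 + 37*j + 4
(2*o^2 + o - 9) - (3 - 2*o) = 2*o^2 + 3*o - 12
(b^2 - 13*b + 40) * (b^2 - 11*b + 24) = b^4 - 24*b^3 + 207*b^2 - 752*b + 960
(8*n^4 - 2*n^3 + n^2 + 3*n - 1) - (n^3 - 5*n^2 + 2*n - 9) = 8*n^4 - 3*n^3 + 6*n^2 + n + 8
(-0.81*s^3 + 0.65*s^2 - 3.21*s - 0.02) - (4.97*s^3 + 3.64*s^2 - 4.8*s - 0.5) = -5.78*s^3 - 2.99*s^2 + 1.59*s + 0.48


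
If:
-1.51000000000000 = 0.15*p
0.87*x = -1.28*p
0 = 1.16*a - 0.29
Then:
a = 0.25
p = -10.07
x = 14.81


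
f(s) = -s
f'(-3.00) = -1.00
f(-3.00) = 3.00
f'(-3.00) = -1.00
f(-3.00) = 3.00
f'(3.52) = -1.00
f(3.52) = -3.52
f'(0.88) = -1.00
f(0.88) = -0.88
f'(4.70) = -1.00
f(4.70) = -4.70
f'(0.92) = -1.00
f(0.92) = -0.92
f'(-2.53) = -1.00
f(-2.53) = 2.53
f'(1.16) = -1.00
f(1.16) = -1.16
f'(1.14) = -1.00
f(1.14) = -1.14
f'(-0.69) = -1.00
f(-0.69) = 0.69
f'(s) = -1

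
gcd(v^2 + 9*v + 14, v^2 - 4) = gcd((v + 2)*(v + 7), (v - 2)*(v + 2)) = v + 2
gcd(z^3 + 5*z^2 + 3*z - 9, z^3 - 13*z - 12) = z + 3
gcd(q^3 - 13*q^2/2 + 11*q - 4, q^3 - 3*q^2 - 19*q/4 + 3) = q^2 - 9*q/2 + 2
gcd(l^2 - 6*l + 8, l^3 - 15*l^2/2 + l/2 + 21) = l - 2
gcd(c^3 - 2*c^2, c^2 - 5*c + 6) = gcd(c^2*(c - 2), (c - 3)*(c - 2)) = c - 2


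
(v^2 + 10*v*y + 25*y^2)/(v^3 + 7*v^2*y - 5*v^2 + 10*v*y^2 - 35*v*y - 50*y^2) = (v + 5*y)/(v^2 + 2*v*y - 5*v - 10*y)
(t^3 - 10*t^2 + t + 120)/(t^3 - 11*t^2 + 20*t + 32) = (t^2 - 2*t - 15)/(t^2 - 3*t - 4)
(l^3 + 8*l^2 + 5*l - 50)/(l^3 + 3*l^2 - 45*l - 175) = (l - 2)/(l - 7)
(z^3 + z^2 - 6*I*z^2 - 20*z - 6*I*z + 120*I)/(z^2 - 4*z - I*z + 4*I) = (z^2 + z*(5 - 6*I) - 30*I)/(z - I)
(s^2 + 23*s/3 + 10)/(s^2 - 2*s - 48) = (s + 5/3)/(s - 8)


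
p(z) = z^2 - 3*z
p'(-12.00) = -27.00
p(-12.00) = 180.00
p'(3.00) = 3.00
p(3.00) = 0.00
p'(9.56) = 16.12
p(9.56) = 62.71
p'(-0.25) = -3.50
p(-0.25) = 0.81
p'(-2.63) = -8.26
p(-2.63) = 14.81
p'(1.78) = 0.56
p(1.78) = -2.17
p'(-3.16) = -9.32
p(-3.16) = 19.47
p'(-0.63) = -4.26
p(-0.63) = 2.29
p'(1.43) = -0.14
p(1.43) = -2.25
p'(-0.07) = -3.14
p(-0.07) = 0.21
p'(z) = 2*z - 3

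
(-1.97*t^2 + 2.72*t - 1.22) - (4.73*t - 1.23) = -1.97*t^2 - 2.01*t + 0.01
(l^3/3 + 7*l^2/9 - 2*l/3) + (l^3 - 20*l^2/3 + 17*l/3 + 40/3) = 4*l^3/3 - 53*l^2/9 + 5*l + 40/3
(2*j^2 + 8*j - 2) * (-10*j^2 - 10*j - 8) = -20*j^4 - 100*j^3 - 76*j^2 - 44*j + 16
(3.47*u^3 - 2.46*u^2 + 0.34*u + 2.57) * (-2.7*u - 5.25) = -9.369*u^4 - 11.5755*u^3 + 11.997*u^2 - 8.724*u - 13.4925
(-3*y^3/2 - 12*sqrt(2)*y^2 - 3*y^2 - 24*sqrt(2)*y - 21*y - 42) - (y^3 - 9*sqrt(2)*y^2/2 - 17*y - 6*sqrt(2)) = -5*y^3/2 - 15*sqrt(2)*y^2/2 - 3*y^2 - 24*sqrt(2)*y - 4*y - 42 + 6*sqrt(2)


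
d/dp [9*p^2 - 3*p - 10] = 18*p - 3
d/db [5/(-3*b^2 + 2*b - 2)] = 10*(3*b - 1)/(3*b^2 - 2*b + 2)^2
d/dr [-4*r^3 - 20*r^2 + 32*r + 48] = -12*r^2 - 40*r + 32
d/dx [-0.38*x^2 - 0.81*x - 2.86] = -0.76*x - 0.81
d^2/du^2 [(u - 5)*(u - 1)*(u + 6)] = 6*u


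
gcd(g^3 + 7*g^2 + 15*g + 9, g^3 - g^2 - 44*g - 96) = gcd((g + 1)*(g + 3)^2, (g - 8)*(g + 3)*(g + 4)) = g + 3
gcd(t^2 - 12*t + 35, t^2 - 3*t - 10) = t - 5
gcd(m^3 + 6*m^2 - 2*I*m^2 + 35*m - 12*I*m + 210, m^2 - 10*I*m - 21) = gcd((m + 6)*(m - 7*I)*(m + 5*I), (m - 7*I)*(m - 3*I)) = m - 7*I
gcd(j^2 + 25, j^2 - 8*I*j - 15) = j - 5*I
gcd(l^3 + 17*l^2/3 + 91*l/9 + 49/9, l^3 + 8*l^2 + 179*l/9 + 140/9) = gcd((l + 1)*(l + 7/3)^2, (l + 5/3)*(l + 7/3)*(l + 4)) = l + 7/3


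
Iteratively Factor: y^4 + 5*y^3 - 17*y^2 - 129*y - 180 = (y + 4)*(y^3 + y^2 - 21*y - 45) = (y + 3)*(y + 4)*(y^2 - 2*y - 15) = (y - 5)*(y + 3)*(y + 4)*(y + 3)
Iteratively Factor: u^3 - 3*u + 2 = (u + 2)*(u^2 - 2*u + 1) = (u - 1)*(u + 2)*(u - 1)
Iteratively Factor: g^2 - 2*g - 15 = (g + 3)*(g - 5)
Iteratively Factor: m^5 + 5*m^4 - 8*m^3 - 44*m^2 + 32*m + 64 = (m - 2)*(m^4 + 7*m^3 + 6*m^2 - 32*m - 32) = (m - 2)^2*(m^3 + 9*m^2 + 24*m + 16) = (m - 2)^2*(m + 4)*(m^2 + 5*m + 4) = (m - 2)^2*(m + 4)^2*(m + 1)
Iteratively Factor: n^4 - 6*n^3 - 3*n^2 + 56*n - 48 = (n - 4)*(n^3 - 2*n^2 - 11*n + 12) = (n - 4)*(n + 3)*(n^2 - 5*n + 4) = (n - 4)*(n - 1)*(n + 3)*(n - 4)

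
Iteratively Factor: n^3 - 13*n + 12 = (n - 1)*(n^2 + n - 12) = (n - 3)*(n - 1)*(n + 4)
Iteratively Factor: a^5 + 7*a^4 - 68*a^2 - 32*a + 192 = (a + 3)*(a^4 + 4*a^3 - 12*a^2 - 32*a + 64) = (a - 2)*(a + 3)*(a^3 + 6*a^2 - 32) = (a - 2)*(a + 3)*(a + 4)*(a^2 + 2*a - 8) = (a - 2)^2*(a + 3)*(a + 4)*(a + 4)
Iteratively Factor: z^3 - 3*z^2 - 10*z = (z)*(z^2 - 3*z - 10) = z*(z - 5)*(z + 2)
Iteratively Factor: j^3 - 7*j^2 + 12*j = (j - 4)*(j^2 - 3*j) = j*(j - 4)*(j - 3)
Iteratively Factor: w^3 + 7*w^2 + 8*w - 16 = (w + 4)*(w^2 + 3*w - 4) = (w - 1)*(w + 4)*(w + 4)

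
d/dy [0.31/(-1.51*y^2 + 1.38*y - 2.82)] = (0.9362*y - 0.4278)/(1.51*y^2 - 1.38*y + 2.82)^2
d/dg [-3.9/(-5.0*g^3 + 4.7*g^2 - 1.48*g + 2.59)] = (-58.5*g^2 + 36.66*g - 5.772)/(5.0*g^3 - 4.7*g^2 + 1.48*g - 2.59)^2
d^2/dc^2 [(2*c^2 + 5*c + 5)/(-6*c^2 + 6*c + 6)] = 7*(-c^3 - 3*c^2 - 1)/(3*(c^6 - 3*c^5 + 5*c^3 - 3*c - 1))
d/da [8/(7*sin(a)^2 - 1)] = -224*sin(2*a)/(7*cos(2*a) - 5)^2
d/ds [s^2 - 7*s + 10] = 2*s - 7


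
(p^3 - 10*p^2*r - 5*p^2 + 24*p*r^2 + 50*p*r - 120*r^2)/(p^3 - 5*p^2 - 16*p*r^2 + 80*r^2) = (p - 6*r)/(p + 4*r)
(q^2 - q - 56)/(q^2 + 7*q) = (q - 8)/q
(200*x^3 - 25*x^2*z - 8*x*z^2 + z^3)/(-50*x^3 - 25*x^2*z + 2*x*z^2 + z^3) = (-8*x + z)/(2*x + z)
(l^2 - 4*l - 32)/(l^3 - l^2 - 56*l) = (l + 4)/(l*(l + 7))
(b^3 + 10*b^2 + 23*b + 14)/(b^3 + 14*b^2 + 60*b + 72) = (b^2 + 8*b + 7)/(b^2 + 12*b + 36)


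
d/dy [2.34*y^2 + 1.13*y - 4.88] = 4.68*y + 1.13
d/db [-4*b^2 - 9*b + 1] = -8*b - 9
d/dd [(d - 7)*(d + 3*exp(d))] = d + (d - 7)*(3*exp(d) + 1) + 3*exp(d)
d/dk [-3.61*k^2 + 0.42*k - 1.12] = 0.42 - 7.22*k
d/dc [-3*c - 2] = -3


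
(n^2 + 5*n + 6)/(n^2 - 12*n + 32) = (n^2 + 5*n + 6)/(n^2 - 12*n + 32)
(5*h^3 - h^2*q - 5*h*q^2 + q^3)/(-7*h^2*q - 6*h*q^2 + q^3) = (5*h^2 - 6*h*q + q^2)/(q*(-7*h + q))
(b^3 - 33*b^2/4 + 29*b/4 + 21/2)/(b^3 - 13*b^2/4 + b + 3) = (b - 7)/(b - 2)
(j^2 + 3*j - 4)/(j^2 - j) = (j + 4)/j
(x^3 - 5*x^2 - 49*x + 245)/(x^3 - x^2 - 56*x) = (x^2 - 12*x + 35)/(x*(x - 8))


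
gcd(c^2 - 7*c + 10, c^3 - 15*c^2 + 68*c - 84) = c - 2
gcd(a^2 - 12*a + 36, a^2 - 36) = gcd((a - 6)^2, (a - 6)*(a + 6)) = a - 6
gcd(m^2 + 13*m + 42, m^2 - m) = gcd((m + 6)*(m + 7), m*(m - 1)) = 1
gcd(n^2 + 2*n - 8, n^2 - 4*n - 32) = n + 4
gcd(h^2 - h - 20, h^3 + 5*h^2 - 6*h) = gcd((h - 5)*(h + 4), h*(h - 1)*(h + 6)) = 1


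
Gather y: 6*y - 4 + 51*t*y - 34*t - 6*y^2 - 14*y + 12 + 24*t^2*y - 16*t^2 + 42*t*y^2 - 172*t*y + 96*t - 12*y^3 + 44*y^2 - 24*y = -16*t^2 + 62*t - 12*y^3 + y^2*(42*t + 38) + y*(24*t^2 - 121*t - 32) + 8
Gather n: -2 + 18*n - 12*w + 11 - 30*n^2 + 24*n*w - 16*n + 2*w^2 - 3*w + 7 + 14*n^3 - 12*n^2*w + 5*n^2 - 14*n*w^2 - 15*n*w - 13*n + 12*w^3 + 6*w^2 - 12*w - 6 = 14*n^3 + n^2*(-12*w - 25) + n*(-14*w^2 + 9*w - 11) + 12*w^3 + 8*w^2 - 27*w + 10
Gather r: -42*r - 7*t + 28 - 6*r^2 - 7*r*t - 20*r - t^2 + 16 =-6*r^2 + r*(-7*t - 62) - t^2 - 7*t + 44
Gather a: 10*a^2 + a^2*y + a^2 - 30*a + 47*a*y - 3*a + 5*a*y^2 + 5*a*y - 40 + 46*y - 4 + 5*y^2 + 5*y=a^2*(y + 11) + a*(5*y^2 + 52*y - 33) + 5*y^2 + 51*y - 44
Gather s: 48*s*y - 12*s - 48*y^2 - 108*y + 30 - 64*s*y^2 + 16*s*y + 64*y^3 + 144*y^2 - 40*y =s*(-64*y^2 + 64*y - 12) + 64*y^3 + 96*y^2 - 148*y + 30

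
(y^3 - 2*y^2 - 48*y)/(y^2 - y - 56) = y*(y + 6)/(y + 7)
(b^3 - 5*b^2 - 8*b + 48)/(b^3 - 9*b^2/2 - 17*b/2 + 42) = 2*(b - 4)/(2*b - 7)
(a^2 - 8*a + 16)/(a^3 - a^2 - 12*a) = (a - 4)/(a*(a + 3))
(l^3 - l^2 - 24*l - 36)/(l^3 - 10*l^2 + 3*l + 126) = (l + 2)/(l - 7)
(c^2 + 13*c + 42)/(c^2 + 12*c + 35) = (c + 6)/(c + 5)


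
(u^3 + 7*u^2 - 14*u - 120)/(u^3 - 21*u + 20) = (u + 6)/(u - 1)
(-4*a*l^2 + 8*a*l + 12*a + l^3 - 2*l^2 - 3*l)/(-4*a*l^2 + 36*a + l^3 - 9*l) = (l + 1)/(l + 3)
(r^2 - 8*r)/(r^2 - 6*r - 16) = r/(r + 2)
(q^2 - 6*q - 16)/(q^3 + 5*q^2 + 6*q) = (q - 8)/(q*(q + 3))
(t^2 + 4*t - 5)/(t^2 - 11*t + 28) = (t^2 + 4*t - 5)/(t^2 - 11*t + 28)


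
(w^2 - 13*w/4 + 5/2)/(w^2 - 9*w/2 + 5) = (4*w - 5)/(2*(2*w - 5))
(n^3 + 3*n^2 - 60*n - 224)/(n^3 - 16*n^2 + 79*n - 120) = (n^2 + 11*n + 28)/(n^2 - 8*n + 15)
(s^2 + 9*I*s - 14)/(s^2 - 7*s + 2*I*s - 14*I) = (s + 7*I)/(s - 7)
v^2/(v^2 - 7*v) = v/(v - 7)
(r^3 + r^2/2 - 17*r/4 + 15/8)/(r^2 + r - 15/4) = r - 1/2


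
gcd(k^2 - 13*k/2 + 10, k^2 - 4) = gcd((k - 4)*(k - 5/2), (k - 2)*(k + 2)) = 1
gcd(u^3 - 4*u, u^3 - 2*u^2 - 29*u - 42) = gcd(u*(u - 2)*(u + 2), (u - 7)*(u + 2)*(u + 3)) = u + 2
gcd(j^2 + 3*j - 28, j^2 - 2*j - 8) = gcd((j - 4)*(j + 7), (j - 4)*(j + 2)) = j - 4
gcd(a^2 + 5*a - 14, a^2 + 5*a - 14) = a^2 + 5*a - 14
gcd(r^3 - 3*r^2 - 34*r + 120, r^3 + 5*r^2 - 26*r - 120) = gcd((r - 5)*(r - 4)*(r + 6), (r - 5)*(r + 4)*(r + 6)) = r^2 + r - 30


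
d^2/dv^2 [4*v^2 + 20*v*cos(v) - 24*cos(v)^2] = -20*v*cos(v) - 96*sin(v)^2 - 40*sin(v) + 56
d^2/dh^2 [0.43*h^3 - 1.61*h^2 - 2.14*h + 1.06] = 2.58*h - 3.22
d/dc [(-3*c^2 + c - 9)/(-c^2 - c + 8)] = (4*c^2 - 66*c - 1)/(c^4 + 2*c^3 - 15*c^2 - 16*c + 64)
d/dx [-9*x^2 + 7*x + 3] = 7 - 18*x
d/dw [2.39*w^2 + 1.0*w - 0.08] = 4.78*w + 1.0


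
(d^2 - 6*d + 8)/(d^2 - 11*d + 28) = (d - 2)/(d - 7)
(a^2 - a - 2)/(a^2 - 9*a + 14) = (a + 1)/(a - 7)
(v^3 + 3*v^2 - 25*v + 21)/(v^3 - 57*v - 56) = (v^2 - 4*v + 3)/(v^2 - 7*v - 8)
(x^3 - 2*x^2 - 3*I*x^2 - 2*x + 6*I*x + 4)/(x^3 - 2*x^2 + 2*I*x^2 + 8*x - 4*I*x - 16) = (x - I)/(x + 4*I)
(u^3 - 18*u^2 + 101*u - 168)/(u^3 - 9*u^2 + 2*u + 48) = (u - 7)/(u + 2)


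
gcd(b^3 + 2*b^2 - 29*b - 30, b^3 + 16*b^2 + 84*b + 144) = b + 6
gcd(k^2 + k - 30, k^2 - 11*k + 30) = k - 5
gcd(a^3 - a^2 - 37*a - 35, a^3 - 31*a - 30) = a^2 + 6*a + 5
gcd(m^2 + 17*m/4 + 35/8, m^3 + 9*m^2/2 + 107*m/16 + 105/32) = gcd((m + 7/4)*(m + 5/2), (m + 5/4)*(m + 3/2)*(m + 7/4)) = m + 7/4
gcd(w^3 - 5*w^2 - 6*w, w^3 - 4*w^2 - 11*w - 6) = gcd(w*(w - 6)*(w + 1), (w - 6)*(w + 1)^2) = w^2 - 5*w - 6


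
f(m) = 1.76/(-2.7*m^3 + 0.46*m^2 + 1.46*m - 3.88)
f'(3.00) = 0.03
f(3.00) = -0.03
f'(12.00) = 0.00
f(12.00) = -0.00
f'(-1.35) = 9.63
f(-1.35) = 1.08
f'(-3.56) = 0.01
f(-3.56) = 0.01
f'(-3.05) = 0.03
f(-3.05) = 0.02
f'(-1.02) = 3.39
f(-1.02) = -0.87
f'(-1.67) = 0.70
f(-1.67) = 0.23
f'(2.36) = 0.07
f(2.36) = -0.05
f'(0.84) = 0.40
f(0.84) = -0.45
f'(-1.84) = 0.35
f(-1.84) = 0.15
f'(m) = 1.76*(8.1*m^2 - 0.92*m - 1.46)/(-2.7*m^3 + 0.46*m^2 + 1.46*m - 3.88)^2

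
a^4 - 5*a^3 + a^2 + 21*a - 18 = (a - 3)^2*(a - 1)*(a + 2)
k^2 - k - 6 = (k - 3)*(k + 2)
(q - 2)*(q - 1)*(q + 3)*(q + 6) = q^4 + 6*q^3 - 7*q^2 - 36*q + 36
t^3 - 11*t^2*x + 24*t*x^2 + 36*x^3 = (t - 6*x)^2*(t + x)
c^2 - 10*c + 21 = (c - 7)*(c - 3)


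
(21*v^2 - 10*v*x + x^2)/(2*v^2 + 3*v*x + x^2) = (21*v^2 - 10*v*x + x^2)/(2*v^2 + 3*v*x + x^2)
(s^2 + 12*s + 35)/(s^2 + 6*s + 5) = (s + 7)/(s + 1)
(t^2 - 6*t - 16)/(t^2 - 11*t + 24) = (t + 2)/(t - 3)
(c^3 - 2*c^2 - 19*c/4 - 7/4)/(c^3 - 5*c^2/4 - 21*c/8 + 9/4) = 2*(4*c^3 - 8*c^2 - 19*c - 7)/(8*c^3 - 10*c^2 - 21*c + 18)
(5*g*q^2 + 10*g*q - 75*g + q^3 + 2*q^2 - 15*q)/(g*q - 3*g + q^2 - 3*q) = (5*g*q + 25*g + q^2 + 5*q)/(g + q)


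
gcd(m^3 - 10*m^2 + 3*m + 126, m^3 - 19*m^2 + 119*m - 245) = m - 7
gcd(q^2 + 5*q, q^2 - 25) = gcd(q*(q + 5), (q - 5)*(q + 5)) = q + 5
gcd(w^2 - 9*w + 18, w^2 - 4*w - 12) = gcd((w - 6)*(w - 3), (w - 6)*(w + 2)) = w - 6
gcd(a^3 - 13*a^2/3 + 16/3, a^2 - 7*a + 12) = a - 4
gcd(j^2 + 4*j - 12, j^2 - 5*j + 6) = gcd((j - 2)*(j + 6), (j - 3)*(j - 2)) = j - 2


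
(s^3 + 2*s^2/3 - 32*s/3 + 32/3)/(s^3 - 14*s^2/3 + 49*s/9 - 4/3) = 3*(s^2 + 2*s - 8)/(3*s^2 - 10*s + 3)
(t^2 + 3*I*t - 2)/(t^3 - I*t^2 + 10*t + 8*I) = 1/(t - 4*I)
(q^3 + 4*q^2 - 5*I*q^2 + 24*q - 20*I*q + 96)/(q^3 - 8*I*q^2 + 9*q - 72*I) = (q + 4)/(q - 3*I)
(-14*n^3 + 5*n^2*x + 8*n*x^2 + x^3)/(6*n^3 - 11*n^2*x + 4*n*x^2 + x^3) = (14*n^2 + 9*n*x + x^2)/(-6*n^2 + 5*n*x + x^2)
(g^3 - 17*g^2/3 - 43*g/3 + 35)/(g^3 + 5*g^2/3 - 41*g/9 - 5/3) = 3*(g - 7)/(3*g + 1)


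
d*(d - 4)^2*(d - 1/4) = d^4 - 33*d^3/4 + 18*d^2 - 4*d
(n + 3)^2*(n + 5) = n^3 + 11*n^2 + 39*n + 45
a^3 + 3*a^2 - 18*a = a*(a - 3)*(a + 6)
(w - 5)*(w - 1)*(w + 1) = w^3 - 5*w^2 - w + 5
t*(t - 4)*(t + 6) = t^3 + 2*t^2 - 24*t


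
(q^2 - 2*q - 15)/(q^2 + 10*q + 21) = (q - 5)/(q + 7)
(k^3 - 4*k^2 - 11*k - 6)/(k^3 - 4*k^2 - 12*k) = (k^2 + 2*k + 1)/(k*(k + 2))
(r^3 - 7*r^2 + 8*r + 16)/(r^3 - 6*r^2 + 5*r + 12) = (r - 4)/(r - 3)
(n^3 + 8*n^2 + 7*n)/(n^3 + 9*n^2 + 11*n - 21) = n*(n + 1)/(n^2 + 2*n - 3)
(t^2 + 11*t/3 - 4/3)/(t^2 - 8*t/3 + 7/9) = 3*(t + 4)/(3*t - 7)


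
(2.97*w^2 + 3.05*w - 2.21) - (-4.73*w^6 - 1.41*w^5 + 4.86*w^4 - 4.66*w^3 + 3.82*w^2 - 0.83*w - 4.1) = 4.73*w^6 + 1.41*w^5 - 4.86*w^4 + 4.66*w^3 - 0.85*w^2 + 3.88*w + 1.89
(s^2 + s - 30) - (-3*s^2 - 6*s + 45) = 4*s^2 + 7*s - 75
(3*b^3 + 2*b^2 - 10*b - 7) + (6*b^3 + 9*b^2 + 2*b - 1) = 9*b^3 + 11*b^2 - 8*b - 8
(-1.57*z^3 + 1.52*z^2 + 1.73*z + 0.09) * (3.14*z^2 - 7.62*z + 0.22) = -4.9298*z^5 + 16.7362*z^4 - 6.4956*z^3 - 12.5656*z^2 - 0.3052*z + 0.0198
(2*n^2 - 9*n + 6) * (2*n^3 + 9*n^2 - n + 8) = 4*n^5 - 71*n^3 + 79*n^2 - 78*n + 48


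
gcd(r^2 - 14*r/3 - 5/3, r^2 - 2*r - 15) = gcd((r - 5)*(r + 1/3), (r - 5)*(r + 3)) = r - 5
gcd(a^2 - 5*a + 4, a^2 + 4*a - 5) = a - 1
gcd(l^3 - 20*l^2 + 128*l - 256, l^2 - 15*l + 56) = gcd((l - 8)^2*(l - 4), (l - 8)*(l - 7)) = l - 8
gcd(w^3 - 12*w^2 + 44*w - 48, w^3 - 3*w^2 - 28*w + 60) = w^2 - 8*w + 12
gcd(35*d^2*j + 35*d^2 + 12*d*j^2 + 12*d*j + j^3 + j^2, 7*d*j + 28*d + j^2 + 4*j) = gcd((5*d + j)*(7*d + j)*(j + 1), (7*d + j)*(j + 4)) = 7*d + j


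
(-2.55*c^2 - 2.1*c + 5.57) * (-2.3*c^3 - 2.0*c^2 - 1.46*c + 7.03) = 5.865*c^5 + 9.93*c^4 - 4.888*c^3 - 26.0005*c^2 - 22.8952*c + 39.1571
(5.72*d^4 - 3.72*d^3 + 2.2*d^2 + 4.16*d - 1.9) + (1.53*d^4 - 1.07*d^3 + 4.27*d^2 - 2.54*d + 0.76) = 7.25*d^4 - 4.79*d^3 + 6.47*d^2 + 1.62*d - 1.14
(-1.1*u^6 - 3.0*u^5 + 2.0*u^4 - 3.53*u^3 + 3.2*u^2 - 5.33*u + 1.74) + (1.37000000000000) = -1.1*u^6 - 3.0*u^5 + 2.0*u^4 - 3.53*u^3 + 3.2*u^2 - 5.33*u + 3.11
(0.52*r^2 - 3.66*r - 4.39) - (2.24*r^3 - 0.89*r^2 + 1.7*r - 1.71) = -2.24*r^3 + 1.41*r^2 - 5.36*r - 2.68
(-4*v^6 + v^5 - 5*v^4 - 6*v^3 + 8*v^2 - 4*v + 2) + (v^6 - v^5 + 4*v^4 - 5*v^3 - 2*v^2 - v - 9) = -3*v^6 - v^4 - 11*v^3 + 6*v^2 - 5*v - 7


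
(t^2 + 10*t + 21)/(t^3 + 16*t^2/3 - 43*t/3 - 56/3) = 3*(t + 3)/(3*t^2 - 5*t - 8)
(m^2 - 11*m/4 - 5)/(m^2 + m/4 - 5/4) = (m - 4)/(m - 1)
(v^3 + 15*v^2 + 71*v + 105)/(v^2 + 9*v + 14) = (v^2 + 8*v + 15)/(v + 2)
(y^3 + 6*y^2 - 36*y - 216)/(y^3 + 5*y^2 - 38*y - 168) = (y^2 + 12*y + 36)/(y^2 + 11*y + 28)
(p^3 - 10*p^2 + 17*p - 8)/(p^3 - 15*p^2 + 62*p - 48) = (p - 1)/(p - 6)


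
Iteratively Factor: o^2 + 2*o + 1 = (o + 1)*(o + 1)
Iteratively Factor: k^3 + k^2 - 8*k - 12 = (k + 2)*(k^2 - k - 6) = (k + 2)^2*(k - 3)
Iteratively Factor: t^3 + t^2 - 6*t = (t)*(t^2 + t - 6) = t*(t - 2)*(t + 3)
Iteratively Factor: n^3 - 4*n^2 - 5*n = (n - 5)*(n^2 + n) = (n - 5)*(n + 1)*(n)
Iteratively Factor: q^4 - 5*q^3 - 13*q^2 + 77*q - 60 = (q - 1)*(q^3 - 4*q^2 - 17*q + 60) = (q - 3)*(q - 1)*(q^2 - q - 20) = (q - 5)*(q - 3)*(q - 1)*(q + 4)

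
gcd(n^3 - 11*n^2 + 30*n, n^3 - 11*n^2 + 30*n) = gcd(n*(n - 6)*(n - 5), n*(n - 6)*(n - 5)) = n^3 - 11*n^2 + 30*n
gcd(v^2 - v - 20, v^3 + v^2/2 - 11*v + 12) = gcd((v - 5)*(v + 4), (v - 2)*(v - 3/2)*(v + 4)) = v + 4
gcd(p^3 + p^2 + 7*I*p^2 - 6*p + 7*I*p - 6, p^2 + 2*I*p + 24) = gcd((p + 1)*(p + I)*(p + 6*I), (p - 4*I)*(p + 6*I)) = p + 6*I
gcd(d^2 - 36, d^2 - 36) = d^2 - 36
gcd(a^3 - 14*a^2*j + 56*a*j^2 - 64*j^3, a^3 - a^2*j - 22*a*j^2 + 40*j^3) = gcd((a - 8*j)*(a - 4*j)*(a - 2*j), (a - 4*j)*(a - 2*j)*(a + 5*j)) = a^2 - 6*a*j + 8*j^2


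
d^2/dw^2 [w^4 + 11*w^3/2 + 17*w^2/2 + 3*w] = 12*w^2 + 33*w + 17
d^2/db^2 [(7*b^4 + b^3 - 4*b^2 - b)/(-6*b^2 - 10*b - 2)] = (-63*b^6 - 315*b^5 - 588*b^4 - 353*b^3 - 93*b^2 - 12*b - 1)/(27*b^6 + 135*b^5 + 252*b^4 + 215*b^3 + 84*b^2 + 15*b + 1)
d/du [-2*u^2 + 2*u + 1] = 2 - 4*u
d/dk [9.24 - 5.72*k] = -5.72000000000000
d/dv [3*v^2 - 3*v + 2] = 6*v - 3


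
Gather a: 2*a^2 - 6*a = 2*a^2 - 6*a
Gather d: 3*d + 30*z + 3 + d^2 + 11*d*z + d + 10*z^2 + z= d^2 + d*(11*z + 4) + 10*z^2 + 31*z + 3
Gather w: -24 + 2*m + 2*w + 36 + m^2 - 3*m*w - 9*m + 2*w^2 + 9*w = m^2 - 7*m + 2*w^2 + w*(11 - 3*m) + 12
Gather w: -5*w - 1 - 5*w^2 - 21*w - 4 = -5*w^2 - 26*w - 5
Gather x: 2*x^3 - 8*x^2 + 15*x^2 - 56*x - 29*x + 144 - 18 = 2*x^3 + 7*x^2 - 85*x + 126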